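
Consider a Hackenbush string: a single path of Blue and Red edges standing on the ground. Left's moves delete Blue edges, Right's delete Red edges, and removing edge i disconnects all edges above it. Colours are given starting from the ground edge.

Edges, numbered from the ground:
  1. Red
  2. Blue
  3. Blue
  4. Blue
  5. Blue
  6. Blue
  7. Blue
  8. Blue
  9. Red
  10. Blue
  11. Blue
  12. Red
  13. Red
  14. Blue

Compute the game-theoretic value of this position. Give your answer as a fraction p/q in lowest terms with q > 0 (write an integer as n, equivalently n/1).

1 of 14 · R · max L −∞ · min R 0 gives -1
2 of 14 · RB · max L -1 · min R 0 gives -1/2
3 of 14 · RBB · max L -1/2 · min R 0 gives -1/4
4 of 14 · RBBB · max L -1/4 · min R 0 gives -1/8
5 of 14 · RBBBB · max L -1/8 · min R 0 gives -1/16
6 of 14 · RBBBBB · max L -1/16 · min R 0 gives -1/32
7 of 14 · RBBBBBB · max L -1/32 · min R 0 gives -1/64
8 of 14 · RBBBBBBB · max L -1/64 · min R 0 gives -1/128
9 of 14 · RBBBBBBBR · max L -1/64 · min R -1/128 gives -3/256
10 of 14 · RBBBBBBBRB · max L -3/256 · min R -1/128 gives -5/512
11 of 14 · RBBBBBBBRBB · max L -5/512 · min R -1/128 gives -9/1024
12 of 14 · RBBBBBBBRBBR · max L -5/512 · min R -9/1024 gives -19/2048
13 of 14 · RBBBBBBBRBBRR · max L -5/512 · min R -19/2048 gives -39/4096
14 of 14 · RBBBBBBBRBBRRB · max L -39/4096 · min R -19/2048 gives -77/8192

-77/8192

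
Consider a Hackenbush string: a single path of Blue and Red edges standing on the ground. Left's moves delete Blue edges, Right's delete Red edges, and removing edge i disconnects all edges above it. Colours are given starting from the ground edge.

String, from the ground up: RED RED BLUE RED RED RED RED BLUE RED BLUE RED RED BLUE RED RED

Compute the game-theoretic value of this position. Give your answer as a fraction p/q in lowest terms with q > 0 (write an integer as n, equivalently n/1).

G_1 [R]  L=[·]  R=[0]  gives -1
G_2 [RR]  L=[·]  R=[-1,0]  gives -2
G_3 [RRB]  L=[-2]  R=[-1,0]  gives -3/2
G_4 [RRBR]  L=[-2]  R=[-3/2,-1,0]  gives -7/4
G_5 [RRBRR]  L=[-2]  R=[-7/4,-3/2,-1,0]  gives -15/8
G_6 [RRBRRR]  L=[-2]  R=[-15/8,-7/4,-3/2,-1,0]  gives -31/16
G_7 [RRBRRRR]  L=[-2]  R=[-31/16,-15/8,-7/4,-3/2,-1,0]  gives -63/32
G_8 [RRBRRRRB]  L=[-2,-63/32]  R=[-31/16,-15/8,-7/4,-3/2,-1,0]  gives -125/64
G_9 [RRBRRRRBR]  L=[-2,-63/32]  R=[-125/64,-31/16,-15/8,-7/4,-3/2,-1,0]  gives -251/128
G_10 [RRBRRRRBRB]  L=[-2,-63/32,-251/128]  R=[-125/64,-31/16,-15/8,-7/4,-3/2,-1,0]  gives -501/256
G_11 [RRBRRRRBRBR]  L=[-2,-63/32,-251/128]  R=[-501/256,-125/64,-31/16,-15/8,-7/4,-3/2,-1,0]  gives -1003/512
G_12 [RRBRRRRBRBRR]  L=[-2,-63/32,-251/128]  R=[-1003/512,-501/256,-125/64,-31/16,-15/8,-7/4,-3/2,-1,0]  gives -2007/1024
G_13 [RRBRRRRBRBRRB]  L=[-2,-63/32,-251/128,-2007/1024]  R=[-1003/512,-501/256,-125/64,-31/16,-15/8,-7/4,-3/2,-1,0]  gives -4013/2048
G_14 [RRBRRRRBRBRRBR]  L=[-2,-63/32,-251/128,-2007/1024]  R=[-4013/2048,-1003/512,-501/256,-125/64,-31/16,-15/8,-7/4,-3/2,-1,0]  gives -8027/4096
G_15 [RRBRRRRBRBRRBRR]  L=[-2,-63/32,-251/128,-2007/1024]  R=[-8027/4096,-4013/2048,-1003/512,-501/256,-125/64,-31/16,-15/8,-7/4,-3/2,-1,0]  gives -16055/8192

-16055/8192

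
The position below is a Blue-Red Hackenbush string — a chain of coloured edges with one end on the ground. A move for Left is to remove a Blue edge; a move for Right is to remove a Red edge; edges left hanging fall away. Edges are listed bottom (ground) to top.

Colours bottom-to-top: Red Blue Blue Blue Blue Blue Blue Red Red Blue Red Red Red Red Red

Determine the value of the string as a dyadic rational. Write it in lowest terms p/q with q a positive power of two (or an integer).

step 1: add Red to get R; options L={ — } R={ 0 } -> -1
step 2: add Blue to get RB; options L={ -1 } R={ 0 } -> -1/2
step 3: add Blue to get RBB; options L={ -1, -1/2 } R={ 0 } -> -1/4
step 4: add Blue to get RBBB; options L={ -1, -1/2, -1/4 } R={ 0 } -> -1/8
step 5: add Blue to get RBBBB; options L={ -1, -1/2, -1/4, -1/8 } R={ 0 } -> -1/16
step 6: add Blue to get RBBBBB; options L={ -1, -1/2, -1/4, -1/8, -1/16 } R={ 0 } -> -1/32
step 7: add Blue to get RBBBBBB; options L={ -1, -1/2, -1/4, -1/8, -1/16, -1/32 } R={ 0 } -> -1/64
step 8: add Red to get RBBBBBBR; options L={ -1, -1/2, -1/4, -1/8, -1/16, -1/32 } R={ -1/64, 0 } -> -3/128
step 9: add Red to get RBBBBBBRR; options L={ -1, -1/2, -1/4, -1/8, -1/16, -1/32 } R={ -3/128, -1/64, 0 } -> -7/256
step 10: add Blue to get RBBBBBBRRB; options L={ -1, -1/2, -1/4, -1/8, -1/16, -1/32, -7/256 } R={ -3/128, -1/64, 0 } -> -13/512
step 11: add Red to get RBBBBBBRRBR; options L={ -1, -1/2, -1/4, -1/8, -1/16, -1/32, -7/256 } R={ -13/512, -3/128, -1/64, 0 } -> -27/1024
step 12: add Red to get RBBBBBBRRBRR; options L={ -1, -1/2, -1/4, -1/8, -1/16, -1/32, -7/256 } R={ -27/1024, -13/512, -3/128, -1/64, 0 } -> -55/2048
step 13: add Red to get RBBBBBBRRBRRR; options L={ -1, -1/2, -1/4, -1/8, -1/16, -1/32, -7/256 } R={ -55/2048, -27/1024, -13/512, -3/128, -1/64, 0 } -> -111/4096
step 14: add Red to get RBBBBBBRRBRRRR; options L={ -1, -1/2, -1/4, -1/8, -1/16, -1/32, -7/256 } R={ -111/4096, -55/2048, -27/1024, -13/512, -3/128, -1/64, 0 } -> -223/8192
step 15: add Red to get RBBBBBBRRBRRRRR; options L={ -1, -1/2, -1/4, -1/8, -1/16, -1/32, -7/256 } R={ -223/8192, -111/4096, -55/2048, -27/1024, -13/512, -3/128, -1/64, 0 } -> -447/16384

-447/16384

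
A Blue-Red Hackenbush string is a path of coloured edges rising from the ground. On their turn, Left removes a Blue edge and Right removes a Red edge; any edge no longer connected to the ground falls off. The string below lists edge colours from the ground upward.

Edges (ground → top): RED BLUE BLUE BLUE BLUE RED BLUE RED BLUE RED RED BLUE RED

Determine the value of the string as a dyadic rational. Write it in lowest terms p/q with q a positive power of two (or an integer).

step 1: add RED to get R; options L={  } R={ 0 } => -1
step 2: add BLUE to get RB; options L={ -1 } R={ 0 } => -1/2
step 3: add BLUE to get RBB; options L={ -1,-1/2 } R={ 0 } => -1/4
step 4: add BLUE to get RBBB; options L={ -1,-1/2,-1/4 } R={ 0 } => -1/8
step 5: add BLUE to get RBBBB; options L={ -1,-1/2,-1/4,-1/8 } R={ 0 } => -1/16
step 6: add RED to get RBBBBR; options L={ -1,-1/2,-1/4,-1/8 } R={ -1/16,0 } => -3/32
step 7: add BLUE to get RBBBBRB; options L={ -1,-1/2,-1/4,-1/8,-3/32 } R={ -1/16,0 } => -5/64
step 8: add RED to get RBBBBRBR; options L={ -1,-1/2,-1/4,-1/8,-3/32 } R={ -5/64,-1/16,0 } => -11/128
step 9: add BLUE to get RBBBBRBRB; options L={ -1,-1/2,-1/4,-1/8,-3/32,-11/128 } R={ -5/64,-1/16,0 } => -21/256
step 10: add RED to get RBBBBRBRBR; options L={ -1,-1/2,-1/4,-1/8,-3/32,-11/128 } R={ -21/256,-5/64,-1/16,0 } => -43/512
step 11: add RED to get RBBBBRBRBRR; options L={ -1,-1/2,-1/4,-1/8,-3/32,-11/128 } R={ -43/512,-21/256,-5/64,-1/16,0 } => -87/1024
step 12: add BLUE to get RBBBBRBRBRRB; options L={ -1,-1/2,-1/4,-1/8,-3/32,-11/128,-87/1024 } R={ -43/512,-21/256,-5/64,-1/16,0 } => -173/2048
step 13: add RED to get RBBBBRBRBRRBR; options L={ -1,-1/2,-1/4,-1/8,-3/32,-11/128,-87/1024 } R={ -173/2048,-43/512,-21/256,-5/64,-1/16,0 } => -347/4096

-347/4096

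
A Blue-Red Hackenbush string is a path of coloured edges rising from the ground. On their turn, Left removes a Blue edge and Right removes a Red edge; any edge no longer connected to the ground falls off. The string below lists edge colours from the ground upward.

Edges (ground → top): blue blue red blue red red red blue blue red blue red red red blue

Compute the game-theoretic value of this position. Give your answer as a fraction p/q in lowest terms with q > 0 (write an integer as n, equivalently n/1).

12707/8192

G(b) = { 0 | — } -> 1
G(bb) = { 0,1 | — } -> 2
G(bbr) = { 0,1 | 2 } -> 3/2
G(bbrb) = { 0,1,3/2 | 2 } -> 7/4
G(bbrbr) = { 0,1,3/2 | 7/4,2 } -> 13/8
G(bbrbrr) = { 0,1,3/2 | 13/8,7/4,2 } -> 25/16
G(bbrbrrr) = { 0,1,3/2 | 25/16,13/8,7/4,2 } -> 49/32
G(bbrbrrrb) = { 0,1,3/2,49/32 | 25/16,13/8,7/4,2 } -> 99/64
G(bbrbrrrbb) = { 0,1,3/2,49/32,99/64 | 25/16,13/8,7/4,2 } -> 199/128
G(bbrbrrrbbr) = { 0,1,3/2,49/32,99/64 | 199/128,25/16,13/8,7/4,2 } -> 397/256
G(bbrbrrrbbrb) = { 0,1,3/2,49/32,99/64,397/256 | 199/128,25/16,13/8,7/4,2 } -> 795/512
G(bbrbrrrbbrbr) = { 0,1,3/2,49/32,99/64,397/256 | 795/512,199/128,25/16,13/8,7/4,2 } -> 1589/1024
G(bbrbrrrbbrbrr) = { 0,1,3/2,49/32,99/64,397/256 | 1589/1024,795/512,199/128,25/16,13/8,7/4,2 } -> 3177/2048
G(bbrbrrrbbrbrrr) = { 0,1,3/2,49/32,99/64,397/256 | 3177/2048,1589/1024,795/512,199/128,25/16,13/8,7/4,2 } -> 6353/4096
G(bbrbrrrbbrbrrrb) = { 0,1,3/2,49/32,99/64,397/256,6353/4096 | 3177/2048,1589/1024,795/512,199/128,25/16,13/8,7/4,2 } -> 12707/8192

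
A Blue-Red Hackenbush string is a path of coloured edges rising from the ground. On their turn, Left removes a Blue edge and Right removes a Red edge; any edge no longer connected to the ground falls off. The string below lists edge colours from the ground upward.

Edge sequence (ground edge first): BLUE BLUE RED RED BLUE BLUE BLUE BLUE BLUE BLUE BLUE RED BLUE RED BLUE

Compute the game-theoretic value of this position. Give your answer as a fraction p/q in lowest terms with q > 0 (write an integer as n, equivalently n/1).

G_1 [B]  L=[0]  R=[—]  -> 1
G_2 [BB]  L=[0 1]  R=[—]  -> 2
G_3 [BBR]  L=[0 1]  R=[2]  -> 3/2
G_4 [BBRR]  L=[0 1]  R=[3/2 2]  -> 5/4
G_5 [BBRRB]  L=[0 1 5/4]  R=[3/2 2]  -> 11/8
G_6 [BBRRBB]  L=[0 1 5/4 11/8]  R=[3/2 2]  -> 23/16
G_7 [BBRRBBB]  L=[0 1 5/4 11/8 23/16]  R=[3/2 2]  -> 47/32
G_8 [BBRRBBBB]  L=[0 1 5/4 11/8 23/16 47/32]  R=[3/2 2]  -> 95/64
G_9 [BBRRBBBBB]  L=[0 1 5/4 11/8 23/16 47/32 95/64]  R=[3/2 2]  -> 191/128
G_10 [BBRRBBBBBB]  L=[0 1 5/4 11/8 23/16 47/32 95/64 191/128]  R=[3/2 2]  -> 383/256
G_11 [BBRRBBBBBBB]  L=[0 1 5/4 11/8 23/16 47/32 95/64 191/128 383/256]  R=[3/2 2]  -> 767/512
G_12 [BBRRBBBBBBBR]  L=[0 1 5/4 11/8 23/16 47/32 95/64 191/128 383/256]  R=[767/512 3/2 2]  -> 1533/1024
G_13 [BBRRBBBBBBBRB]  L=[0 1 5/4 11/8 23/16 47/32 95/64 191/128 383/256 1533/1024]  R=[767/512 3/2 2]  -> 3067/2048
G_14 [BBRRBBBBBBBRBR]  L=[0 1 5/4 11/8 23/16 47/32 95/64 191/128 383/256 1533/1024]  R=[3067/2048 767/512 3/2 2]  -> 6133/4096
G_15 [BBRRBBBBBBBRBRB]  L=[0 1 5/4 11/8 23/16 47/32 95/64 191/128 383/256 1533/1024 6133/4096]  R=[3067/2048 767/512 3/2 2]  -> 12267/8192

12267/8192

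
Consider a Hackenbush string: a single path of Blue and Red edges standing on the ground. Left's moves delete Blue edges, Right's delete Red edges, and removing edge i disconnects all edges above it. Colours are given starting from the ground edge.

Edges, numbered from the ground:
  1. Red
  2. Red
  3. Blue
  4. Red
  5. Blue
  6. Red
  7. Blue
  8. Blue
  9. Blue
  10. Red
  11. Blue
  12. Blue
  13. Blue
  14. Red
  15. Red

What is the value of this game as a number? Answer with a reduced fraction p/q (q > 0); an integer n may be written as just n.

Prefix values for Red Red Blue Red Blue Red Blue Blue Blue Red Blue Blue Blue Red Red via {L|R} + simplicity:
R: Left { ∅ }, Right { 0 } = simplest -1
RR: Left { ∅ }, Right { -1 0 } = simplest -2
RRB: Left { -2 }, Right { -1 0 } = simplest -3/2
RRBR: Left { -2 }, Right { -3/2 -1 0 } = simplest -7/4
RRBRB: Left { -2 -7/4 }, Right { -3/2 -1 0 } = simplest -13/8
RRBRBR: Left { -2 -7/4 }, Right { -13/8 -3/2 -1 0 } = simplest -27/16
RRBRBRB: Left { -2 -7/4 -27/16 }, Right { -13/8 -3/2 -1 0 } = simplest -53/32
RRBRBRBB: Left { -2 -7/4 -27/16 -53/32 }, Right { -13/8 -3/2 -1 0 } = simplest -105/64
RRBRBRBBB: Left { -2 -7/4 -27/16 -53/32 -105/64 }, Right { -13/8 -3/2 -1 0 } = simplest -209/128
RRBRBRBBBR: Left { -2 -7/4 -27/16 -53/32 -105/64 }, Right { -209/128 -13/8 -3/2 -1 0 } = simplest -419/256
RRBRBRBBBRB: Left { -2 -7/4 -27/16 -53/32 -105/64 -419/256 }, Right { -209/128 -13/8 -3/2 -1 0 } = simplest -837/512
RRBRBRBBBRBB: Left { -2 -7/4 -27/16 -53/32 -105/64 -419/256 -837/512 }, Right { -209/128 -13/8 -3/2 -1 0 } = simplest -1673/1024
RRBRBRBBBRBBB: Left { -2 -7/4 -27/16 -53/32 -105/64 -419/256 -837/512 -1673/1024 }, Right { -209/128 -13/8 -3/2 -1 0 } = simplest -3345/2048
RRBRBRBBBRBBBR: Left { -2 -7/4 -27/16 -53/32 -105/64 -419/256 -837/512 -1673/1024 }, Right { -3345/2048 -209/128 -13/8 -3/2 -1 0 } = simplest -6691/4096
RRBRBRBBBRBBBRR: Left { -2 -7/4 -27/16 -53/32 -105/64 -419/256 -837/512 -1673/1024 }, Right { -6691/4096 -3345/2048 -209/128 -13/8 -3/2 -1 0 } = simplest -13383/8192

-13383/8192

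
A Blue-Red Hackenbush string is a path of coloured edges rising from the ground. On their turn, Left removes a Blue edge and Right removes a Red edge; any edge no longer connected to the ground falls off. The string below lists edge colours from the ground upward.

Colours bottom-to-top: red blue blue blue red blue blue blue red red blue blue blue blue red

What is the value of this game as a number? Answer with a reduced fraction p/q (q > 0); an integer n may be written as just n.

edge 1 of 15 (red): { · | 0 } — -1
edge 2 of 15 (blue): { -1 | 0 } — -1/2
edge 3 of 15 (blue): { -1,-1/2 | 0 } — -1/4
edge 4 of 15 (blue): { -1,-1/2,-1/4 | 0 } — -1/8
edge 5 of 15 (red): { -1,-1/2,-1/4 | -1/8,0 } — -3/16
edge 6 of 15 (blue): { -1,-1/2,-1/4,-3/16 | -1/8,0 } — -5/32
edge 7 of 15 (blue): { -1,-1/2,-1/4,-3/16,-5/32 | -1/8,0 } — -9/64
edge 8 of 15 (blue): { -1,-1/2,-1/4,-3/16,-5/32,-9/64 | -1/8,0 } — -17/128
edge 9 of 15 (red): { -1,-1/2,-1/4,-3/16,-5/32,-9/64 | -17/128,-1/8,0 } — -35/256
edge 10 of 15 (red): { -1,-1/2,-1/4,-3/16,-5/32,-9/64 | -35/256,-17/128,-1/8,0 } — -71/512
edge 11 of 15 (blue): { -1,-1/2,-1/4,-3/16,-5/32,-9/64,-71/512 | -35/256,-17/128,-1/8,0 } — -141/1024
edge 12 of 15 (blue): { -1,-1/2,-1/4,-3/16,-5/32,-9/64,-71/512,-141/1024 | -35/256,-17/128,-1/8,0 } — -281/2048
edge 13 of 15 (blue): { -1,-1/2,-1/4,-3/16,-5/32,-9/64,-71/512,-141/1024,-281/2048 | -35/256,-17/128,-1/8,0 } — -561/4096
edge 14 of 15 (blue): { -1,-1/2,-1/4,-3/16,-5/32,-9/64,-71/512,-141/1024,-281/2048,-561/4096 | -35/256,-17/128,-1/8,0 } — -1121/8192
edge 15 of 15 (red): { -1,-1/2,-1/4,-3/16,-5/32,-9/64,-71/512,-141/1024,-281/2048,-561/4096 | -1121/8192,-35/256,-17/128,-1/8,0 } — -2243/16384

-2243/16384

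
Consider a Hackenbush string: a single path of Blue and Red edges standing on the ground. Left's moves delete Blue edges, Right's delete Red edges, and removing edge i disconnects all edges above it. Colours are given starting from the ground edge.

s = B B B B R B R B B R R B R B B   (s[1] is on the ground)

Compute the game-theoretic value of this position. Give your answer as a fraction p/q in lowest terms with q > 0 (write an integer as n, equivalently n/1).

7575/2048

Recurse on prefixes of the 15-edge string B B B B R B R B B R R B R B B:
edge 1 of 15 (B): { 0 | ∅ } — 1
edge 2 of 15 (B): { 0; 1 | ∅ } — 2
edge 3 of 15 (B): { 0; 1; 2 | ∅ } — 3
edge 4 of 15 (B): { 0; 1; 2; 3 | ∅ } — 4
edge 5 of 15 (R): { 0; 1; 2; 3 | 4 } — 7/2
edge 6 of 15 (B): { 0; 1; 2; 3; 7/2 | 4 } — 15/4
edge 7 of 15 (R): { 0; 1; 2; 3; 7/2 | 15/4; 4 } — 29/8
edge 8 of 15 (B): { 0; 1; 2; 3; 7/2; 29/8 | 15/4; 4 } — 59/16
edge 9 of 15 (B): { 0; 1; 2; 3; 7/2; 29/8; 59/16 | 15/4; 4 } — 119/32
edge 10 of 15 (R): { 0; 1; 2; 3; 7/2; 29/8; 59/16 | 119/32; 15/4; 4 } — 237/64
edge 11 of 15 (R): { 0; 1; 2; 3; 7/2; 29/8; 59/16 | 237/64; 119/32; 15/4; 4 } — 473/128
edge 12 of 15 (B): { 0; 1; 2; 3; 7/2; 29/8; 59/16; 473/128 | 237/64; 119/32; 15/4; 4 } — 947/256
edge 13 of 15 (R): { 0; 1; 2; 3; 7/2; 29/8; 59/16; 473/128 | 947/256; 237/64; 119/32; 15/4; 4 } — 1893/512
edge 14 of 15 (B): { 0; 1; 2; 3; 7/2; 29/8; 59/16; 473/128; 1893/512 | 947/256; 237/64; 119/32; 15/4; 4 } — 3787/1024
edge 15 of 15 (B): { 0; 1; 2; 3; 7/2; 29/8; 59/16; 473/128; 1893/512; 3787/1024 | 947/256; 237/64; 119/32; 15/4; 4 } — 7575/2048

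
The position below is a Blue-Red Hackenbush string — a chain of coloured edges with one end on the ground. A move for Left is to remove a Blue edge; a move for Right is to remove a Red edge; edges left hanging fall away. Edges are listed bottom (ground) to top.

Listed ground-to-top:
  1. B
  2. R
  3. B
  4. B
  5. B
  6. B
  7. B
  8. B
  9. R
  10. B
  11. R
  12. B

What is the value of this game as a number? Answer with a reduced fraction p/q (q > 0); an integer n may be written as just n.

2027/2048

B: Left { 0 }, Right { · } gives simplest 1
BR: Left { 0 }, Right { 1 } gives simplest 1/2
BRB: Left { 0; 1/2 }, Right { 1 } gives simplest 3/4
BRBB: Left { 0; 1/2; 3/4 }, Right { 1 } gives simplest 7/8
BRBBB: Left { 0; 1/2; 3/4; 7/8 }, Right { 1 } gives simplest 15/16
BRBBBB: Left { 0; 1/2; 3/4; 7/8; 15/16 }, Right { 1 } gives simplest 31/32
BRBBBBB: Left { 0; 1/2; 3/4; 7/8; 15/16; 31/32 }, Right { 1 } gives simplest 63/64
BRBBBBBB: Left { 0; 1/2; 3/4; 7/8; 15/16; 31/32; 63/64 }, Right { 1 } gives simplest 127/128
BRBBBBBBR: Left { 0; 1/2; 3/4; 7/8; 15/16; 31/32; 63/64 }, Right { 127/128; 1 } gives simplest 253/256
BRBBBBBBRB: Left { 0; 1/2; 3/4; 7/8; 15/16; 31/32; 63/64; 253/256 }, Right { 127/128; 1 } gives simplest 507/512
BRBBBBBBRBR: Left { 0; 1/2; 3/4; 7/8; 15/16; 31/32; 63/64; 253/256 }, Right { 507/512; 127/128; 1 } gives simplest 1013/1024
BRBBBBBBRBRB: Left { 0; 1/2; 3/4; 7/8; 15/16; 31/32; 63/64; 253/256; 1013/1024 }, Right { 507/512; 127/128; 1 } gives simplest 2027/2048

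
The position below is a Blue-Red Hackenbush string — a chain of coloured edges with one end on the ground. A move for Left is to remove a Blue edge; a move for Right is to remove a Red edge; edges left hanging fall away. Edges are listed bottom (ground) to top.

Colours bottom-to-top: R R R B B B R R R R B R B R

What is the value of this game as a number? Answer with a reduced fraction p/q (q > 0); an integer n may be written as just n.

Prefix values for R R R B B B R R R R B R B R via {L|R} + simplicity:
val_1 [R]  L=[·]  R=[0]  ⇒ -1
val_2 [RR]  L=[·]  R=[-1,0]  ⇒ -2
val_3 [RRR]  L=[·]  R=[-2,-1,0]  ⇒ -3
val_4 [RRRB]  L=[-3]  R=[-2,-1,0]  ⇒ -5/2
val_5 [RRRBB]  L=[-3,-5/2]  R=[-2,-1,0]  ⇒ -9/4
val_6 [RRRBBB]  L=[-3,-5/2,-9/4]  R=[-2,-1,0]  ⇒ -17/8
val_7 [RRRBBBR]  L=[-3,-5/2,-9/4]  R=[-17/8,-2,-1,0]  ⇒ -35/16
val_8 [RRRBBBRR]  L=[-3,-5/2,-9/4]  R=[-35/16,-17/8,-2,-1,0]  ⇒ -71/32
val_9 [RRRBBBRRR]  L=[-3,-5/2,-9/4]  R=[-71/32,-35/16,-17/8,-2,-1,0]  ⇒ -143/64
val_10 [RRRBBBRRRR]  L=[-3,-5/2,-9/4]  R=[-143/64,-71/32,-35/16,-17/8,-2,-1,0]  ⇒ -287/128
val_11 [RRRBBBRRRRB]  L=[-3,-5/2,-9/4,-287/128]  R=[-143/64,-71/32,-35/16,-17/8,-2,-1,0]  ⇒ -573/256
val_12 [RRRBBBRRRRBR]  L=[-3,-5/2,-9/4,-287/128]  R=[-573/256,-143/64,-71/32,-35/16,-17/8,-2,-1,0]  ⇒ -1147/512
val_13 [RRRBBBRRRRBRB]  L=[-3,-5/2,-9/4,-287/128,-1147/512]  R=[-573/256,-143/64,-71/32,-35/16,-17/8,-2,-1,0]  ⇒ -2293/1024
val_14 [RRRBBBRRRRBRBR]  L=[-3,-5/2,-9/4,-287/128,-1147/512]  R=[-2293/1024,-573/256,-143/64,-71/32,-35/16,-17/8,-2,-1,0]  ⇒ -4587/2048

-4587/2048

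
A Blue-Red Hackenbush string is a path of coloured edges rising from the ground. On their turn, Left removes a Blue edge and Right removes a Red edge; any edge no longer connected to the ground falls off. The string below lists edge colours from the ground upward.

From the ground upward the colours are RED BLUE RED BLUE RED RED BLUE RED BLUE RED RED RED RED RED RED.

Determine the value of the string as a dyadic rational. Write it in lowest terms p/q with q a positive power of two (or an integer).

Recurse on prefixes of the 15-edge string RED BLUE RED BLUE RED RED BLUE RED BLUE RED RED RED RED RED RED:
edge 1 of 15 (RED): { none | 0 } gives -1
edge 2 of 15 (BLUE): { -1 | 0 } gives -1/2
edge 3 of 15 (RED): { -1 | -1/2 0 } gives -3/4
edge 4 of 15 (BLUE): { -1 -3/4 | -1/2 0 } gives -5/8
edge 5 of 15 (RED): { -1 -3/4 | -5/8 -1/2 0 } gives -11/16
edge 6 of 15 (RED): { -1 -3/4 | -11/16 -5/8 -1/2 0 } gives -23/32
edge 7 of 15 (BLUE): { -1 -3/4 -23/32 | -11/16 -5/8 -1/2 0 } gives -45/64
edge 8 of 15 (RED): { -1 -3/4 -23/32 | -45/64 -11/16 -5/8 -1/2 0 } gives -91/128
edge 9 of 15 (BLUE): { -1 -3/4 -23/32 -91/128 | -45/64 -11/16 -5/8 -1/2 0 } gives -181/256
edge 10 of 15 (RED): { -1 -3/4 -23/32 -91/128 | -181/256 -45/64 -11/16 -5/8 -1/2 0 } gives -363/512
edge 11 of 15 (RED): { -1 -3/4 -23/32 -91/128 | -363/512 -181/256 -45/64 -11/16 -5/8 -1/2 0 } gives -727/1024
edge 12 of 15 (RED): { -1 -3/4 -23/32 -91/128 | -727/1024 -363/512 -181/256 -45/64 -11/16 -5/8 -1/2 0 } gives -1455/2048
edge 13 of 15 (RED): { -1 -3/4 -23/32 -91/128 | -1455/2048 -727/1024 -363/512 -181/256 -45/64 -11/16 -5/8 -1/2 0 } gives -2911/4096
edge 14 of 15 (RED): { -1 -3/4 -23/32 -91/128 | -2911/4096 -1455/2048 -727/1024 -363/512 -181/256 -45/64 -11/16 -5/8 -1/2 0 } gives -5823/8192
edge 15 of 15 (RED): { -1 -3/4 -23/32 -91/128 | -5823/8192 -2911/4096 -1455/2048 -727/1024 -363/512 -181/256 -45/64 -11/16 -5/8 -1/2 0 } gives -11647/16384

-11647/16384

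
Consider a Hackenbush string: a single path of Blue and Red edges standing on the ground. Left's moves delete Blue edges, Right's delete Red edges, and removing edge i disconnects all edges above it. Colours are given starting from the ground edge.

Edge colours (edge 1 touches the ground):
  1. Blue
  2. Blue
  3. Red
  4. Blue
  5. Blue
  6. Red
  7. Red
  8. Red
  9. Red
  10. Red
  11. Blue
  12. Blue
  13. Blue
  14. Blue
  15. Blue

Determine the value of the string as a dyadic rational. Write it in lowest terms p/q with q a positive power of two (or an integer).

14399/8192

Recurse on prefixes of the 15-edge string Blue Blue Red Blue Blue Red Red Red Red Red Blue Blue Blue Blue Blue:
edge 1 of 15 (Blue): { 0 | (no moves) } → 1
edge 2 of 15 (Blue): { 0; 1 | (no moves) } → 2
edge 3 of 15 (Red): { 0; 1 | 2 } → 3/2
edge 4 of 15 (Blue): { 0; 1; 3/2 | 2 } → 7/4
edge 5 of 15 (Blue): { 0; 1; 3/2; 7/4 | 2 } → 15/8
edge 6 of 15 (Red): { 0; 1; 3/2; 7/4 | 15/8; 2 } → 29/16
edge 7 of 15 (Red): { 0; 1; 3/2; 7/4 | 29/16; 15/8; 2 } → 57/32
edge 8 of 15 (Red): { 0; 1; 3/2; 7/4 | 57/32; 29/16; 15/8; 2 } → 113/64
edge 9 of 15 (Red): { 0; 1; 3/2; 7/4 | 113/64; 57/32; 29/16; 15/8; 2 } → 225/128
edge 10 of 15 (Red): { 0; 1; 3/2; 7/4 | 225/128; 113/64; 57/32; 29/16; 15/8; 2 } → 449/256
edge 11 of 15 (Blue): { 0; 1; 3/2; 7/4; 449/256 | 225/128; 113/64; 57/32; 29/16; 15/8; 2 } → 899/512
edge 12 of 15 (Blue): { 0; 1; 3/2; 7/4; 449/256; 899/512 | 225/128; 113/64; 57/32; 29/16; 15/8; 2 } → 1799/1024
edge 13 of 15 (Blue): { 0; 1; 3/2; 7/4; 449/256; 899/512; 1799/1024 | 225/128; 113/64; 57/32; 29/16; 15/8; 2 } → 3599/2048
edge 14 of 15 (Blue): { 0; 1; 3/2; 7/4; 449/256; 899/512; 1799/1024; 3599/2048 | 225/128; 113/64; 57/32; 29/16; 15/8; 2 } → 7199/4096
edge 15 of 15 (Blue): { 0; 1; 3/2; 7/4; 449/256; 899/512; 1799/1024; 3599/2048; 7199/4096 | 225/128; 113/64; 57/32; 29/16; 15/8; 2 } → 14399/8192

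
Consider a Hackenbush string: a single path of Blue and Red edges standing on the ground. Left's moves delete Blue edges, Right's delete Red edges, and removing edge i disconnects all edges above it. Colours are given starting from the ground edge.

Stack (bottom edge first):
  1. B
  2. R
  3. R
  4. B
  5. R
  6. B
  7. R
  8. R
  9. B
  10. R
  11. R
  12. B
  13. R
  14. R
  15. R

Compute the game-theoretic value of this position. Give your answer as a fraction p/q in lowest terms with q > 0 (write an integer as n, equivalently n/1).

5265/16384

B: Left { 0 }, Right { (no moves) } = simplest 1
BR: Left { 0 }, Right { 1 } = simplest 1/2
BRR: Left { 0 }, Right { 1/2, 1 } = simplest 1/4
BRRB: Left { 0, 1/4 }, Right { 1/2, 1 } = simplest 3/8
BRRBR: Left { 0, 1/4 }, Right { 3/8, 1/2, 1 } = simplest 5/16
BRRBRB: Left { 0, 1/4, 5/16 }, Right { 3/8, 1/2, 1 } = simplest 11/32
BRRBRBR: Left { 0, 1/4, 5/16 }, Right { 11/32, 3/8, 1/2, 1 } = simplest 21/64
BRRBRBRR: Left { 0, 1/4, 5/16 }, Right { 21/64, 11/32, 3/8, 1/2, 1 } = simplest 41/128
BRRBRBRRB: Left { 0, 1/4, 5/16, 41/128 }, Right { 21/64, 11/32, 3/8, 1/2, 1 } = simplest 83/256
BRRBRBRRBR: Left { 0, 1/4, 5/16, 41/128 }, Right { 83/256, 21/64, 11/32, 3/8, 1/2, 1 } = simplest 165/512
BRRBRBRRBRR: Left { 0, 1/4, 5/16, 41/128 }, Right { 165/512, 83/256, 21/64, 11/32, 3/8, 1/2, 1 } = simplest 329/1024
BRRBRBRRBRRB: Left { 0, 1/4, 5/16, 41/128, 329/1024 }, Right { 165/512, 83/256, 21/64, 11/32, 3/8, 1/2, 1 } = simplest 659/2048
BRRBRBRRBRRBR: Left { 0, 1/4, 5/16, 41/128, 329/1024 }, Right { 659/2048, 165/512, 83/256, 21/64, 11/32, 3/8, 1/2, 1 } = simplest 1317/4096
BRRBRBRRBRRBRR: Left { 0, 1/4, 5/16, 41/128, 329/1024 }, Right { 1317/4096, 659/2048, 165/512, 83/256, 21/64, 11/32, 3/8, 1/2, 1 } = simplest 2633/8192
BRRBRBRRBRRBRRR: Left { 0, 1/4, 5/16, 41/128, 329/1024 }, Right { 2633/8192, 1317/4096, 659/2048, 165/512, 83/256, 21/64, 11/32, 3/8, 1/2, 1 } = simplest 5265/16384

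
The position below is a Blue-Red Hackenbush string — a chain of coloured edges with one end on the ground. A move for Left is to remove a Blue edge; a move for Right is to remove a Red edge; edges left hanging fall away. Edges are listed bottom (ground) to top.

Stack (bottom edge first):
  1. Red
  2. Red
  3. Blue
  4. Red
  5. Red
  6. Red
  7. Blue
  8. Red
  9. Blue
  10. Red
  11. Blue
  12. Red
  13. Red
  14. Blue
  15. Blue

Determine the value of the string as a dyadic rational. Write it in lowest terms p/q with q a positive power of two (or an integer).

-15705/8192

step 1: add Red to get R; options L={ (no moves) } R={ 0 } = -1
step 2: add Red to get RR; options L={ (no moves) } R={ -1; 0 } = -2
step 3: add Blue to get RRB; options L={ -2 } R={ -1; 0 } = -3/2
step 4: add Red to get RRBR; options L={ -2 } R={ -3/2; -1; 0 } = -7/4
step 5: add Red to get RRBRR; options L={ -2 } R={ -7/4; -3/2; -1; 0 } = -15/8
step 6: add Red to get RRBRRR; options L={ -2 } R={ -15/8; -7/4; -3/2; -1; 0 } = -31/16
step 7: add Blue to get RRBRRRB; options L={ -2; -31/16 } R={ -15/8; -7/4; -3/2; -1; 0 } = -61/32
step 8: add Red to get RRBRRRBR; options L={ -2; -31/16 } R={ -61/32; -15/8; -7/4; -3/2; -1; 0 } = -123/64
step 9: add Blue to get RRBRRRBRB; options L={ -2; -31/16; -123/64 } R={ -61/32; -15/8; -7/4; -3/2; -1; 0 } = -245/128
step 10: add Red to get RRBRRRBRBR; options L={ -2; -31/16; -123/64 } R={ -245/128; -61/32; -15/8; -7/4; -3/2; -1; 0 } = -491/256
step 11: add Blue to get RRBRRRBRBRB; options L={ -2; -31/16; -123/64; -491/256 } R={ -245/128; -61/32; -15/8; -7/4; -3/2; -1; 0 } = -981/512
step 12: add Red to get RRBRRRBRBRBR; options L={ -2; -31/16; -123/64; -491/256 } R={ -981/512; -245/128; -61/32; -15/8; -7/4; -3/2; -1; 0 } = -1963/1024
step 13: add Red to get RRBRRRBRBRBRR; options L={ -2; -31/16; -123/64; -491/256 } R={ -1963/1024; -981/512; -245/128; -61/32; -15/8; -7/4; -3/2; -1; 0 } = -3927/2048
step 14: add Blue to get RRBRRRBRBRBRRB; options L={ -2; -31/16; -123/64; -491/256; -3927/2048 } R={ -1963/1024; -981/512; -245/128; -61/32; -15/8; -7/4; -3/2; -1; 0 } = -7853/4096
step 15: add Blue to get RRBRRRBRBRBRRBB; options L={ -2; -31/16; -123/64; -491/256; -3927/2048; -7853/4096 } R={ -1963/1024; -981/512; -245/128; -61/32; -15/8; -7/4; -3/2; -1; 0 } = -15705/8192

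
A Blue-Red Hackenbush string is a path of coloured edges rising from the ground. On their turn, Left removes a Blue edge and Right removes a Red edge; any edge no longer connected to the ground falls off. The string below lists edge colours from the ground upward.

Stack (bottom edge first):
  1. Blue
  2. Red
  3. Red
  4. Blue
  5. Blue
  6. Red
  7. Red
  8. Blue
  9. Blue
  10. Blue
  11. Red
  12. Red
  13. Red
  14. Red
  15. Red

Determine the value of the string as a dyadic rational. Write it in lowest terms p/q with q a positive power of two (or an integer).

1 of 15 · B · max L 0 · min R +∞ gives 1
2 of 15 · BR · max L 0 · min R 1 gives 1/2
3 of 15 · BRR · max L 0 · min R 1/2 gives 1/4
4 of 15 · BRRB · max L 1/4 · min R 1/2 gives 3/8
5 of 15 · BRRBB · max L 3/8 · min R 1/2 gives 7/16
6 of 15 · BRRBBR · max L 3/8 · min R 7/16 gives 13/32
7 of 15 · BRRBBRR · max L 3/8 · min R 13/32 gives 25/64
8 of 15 · BRRBBRRB · max L 25/64 · min R 13/32 gives 51/128
9 of 15 · BRRBBRRBB · max L 51/128 · min R 13/32 gives 103/256
10 of 15 · BRRBBRRBBB · max L 103/256 · min R 13/32 gives 207/512
11 of 15 · BRRBBRRBBBR · max L 103/256 · min R 207/512 gives 413/1024
12 of 15 · BRRBBRRBBBRR · max L 103/256 · min R 413/1024 gives 825/2048
13 of 15 · BRRBBRRBBBRRR · max L 103/256 · min R 825/2048 gives 1649/4096
14 of 15 · BRRBBRRBBBRRRR · max L 103/256 · min R 1649/4096 gives 3297/8192
15 of 15 · BRRBBRRBBBRRRRR · max L 103/256 · min R 3297/8192 gives 6593/16384

6593/16384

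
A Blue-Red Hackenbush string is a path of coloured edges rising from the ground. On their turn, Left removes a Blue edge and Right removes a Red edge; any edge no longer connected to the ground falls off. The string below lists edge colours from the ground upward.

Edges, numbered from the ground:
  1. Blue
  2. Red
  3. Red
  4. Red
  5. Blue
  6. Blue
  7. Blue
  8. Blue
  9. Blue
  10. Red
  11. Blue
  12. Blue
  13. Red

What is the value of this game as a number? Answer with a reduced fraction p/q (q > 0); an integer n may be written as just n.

Prefix values for Blue Red Red Red Blue Blue Blue Blue Blue Red Blue Blue Red via {L|R} + simplicity:
step 1: add Blue to get B; options L={ 0 } R={  } gives 1
step 2: add Red to get BR; options L={ 0 } R={ 1 } gives 1/2
step 3: add Red to get BRR; options L={ 0 } R={ 1/2; 1 } gives 1/4
step 4: add Red to get BRRR; options L={ 0 } R={ 1/4; 1/2; 1 } gives 1/8
step 5: add Blue to get BRRRB; options L={ 0; 1/8 } R={ 1/4; 1/2; 1 } gives 3/16
step 6: add Blue to get BRRRBB; options L={ 0; 1/8; 3/16 } R={ 1/4; 1/2; 1 } gives 7/32
step 7: add Blue to get BRRRBBB; options L={ 0; 1/8; 3/16; 7/32 } R={ 1/4; 1/2; 1 } gives 15/64
step 8: add Blue to get BRRRBBBB; options L={ 0; 1/8; 3/16; 7/32; 15/64 } R={ 1/4; 1/2; 1 } gives 31/128
step 9: add Blue to get BRRRBBBBB; options L={ 0; 1/8; 3/16; 7/32; 15/64; 31/128 } R={ 1/4; 1/2; 1 } gives 63/256
step 10: add Red to get BRRRBBBBBR; options L={ 0; 1/8; 3/16; 7/32; 15/64; 31/128 } R={ 63/256; 1/4; 1/2; 1 } gives 125/512
step 11: add Blue to get BRRRBBBBBRB; options L={ 0; 1/8; 3/16; 7/32; 15/64; 31/128; 125/512 } R={ 63/256; 1/4; 1/2; 1 } gives 251/1024
step 12: add Blue to get BRRRBBBBBRBB; options L={ 0; 1/8; 3/16; 7/32; 15/64; 31/128; 125/512; 251/1024 } R={ 63/256; 1/4; 1/2; 1 } gives 503/2048
step 13: add Red to get BRRRBBBBBRBBR; options L={ 0; 1/8; 3/16; 7/32; 15/64; 31/128; 125/512; 251/1024 } R={ 503/2048; 63/256; 1/4; 1/2; 1 } gives 1005/4096

1005/4096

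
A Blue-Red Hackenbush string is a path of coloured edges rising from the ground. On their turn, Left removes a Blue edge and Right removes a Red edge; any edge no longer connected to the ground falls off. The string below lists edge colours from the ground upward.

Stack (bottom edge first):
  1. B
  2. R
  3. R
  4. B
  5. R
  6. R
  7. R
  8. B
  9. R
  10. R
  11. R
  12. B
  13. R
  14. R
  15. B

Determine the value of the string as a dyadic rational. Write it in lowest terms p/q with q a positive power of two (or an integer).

B: Left { 0 }, Right { · } => simplest 1
BR: Left { 0 }, Right { 1 } => simplest 1/2
BRR: Left { 0 }, Right { 1/2,1 } => simplest 1/4
BRRB: Left { 0,1/4 }, Right { 1/2,1 } => simplest 3/8
BRRBR: Left { 0,1/4 }, Right { 3/8,1/2,1 } => simplest 5/16
BRRBRR: Left { 0,1/4 }, Right { 5/16,3/8,1/2,1 } => simplest 9/32
BRRBRRR: Left { 0,1/4 }, Right { 9/32,5/16,3/8,1/2,1 } => simplest 17/64
BRRBRRRB: Left { 0,1/4,17/64 }, Right { 9/32,5/16,3/8,1/2,1 } => simplest 35/128
BRRBRRRBR: Left { 0,1/4,17/64 }, Right { 35/128,9/32,5/16,3/8,1/2,1 } => simplest 69/256
BRRBRRRBRR: Left { 0,1/4,17/64 }, Right { 69/256,35/128,9/32,5/16,3/8,1/2,1 } => simplest 137/512
BRRBRRRBRRR: Left { 0,1/4,17/64 }, Right { 137/512,69/256,35/128,9/32,5/16,3/8,1/2,1 } => simplest 273/1024
BRRBRRRBRRRB: Left { 0,1/4,17/64,273/1024 }, Right { 137/512,69/256,35/128,9/32,5/16,3/8,1/2,1 } => simplest 547/2048
BRRBRRRBRRRBR: Left { 0,1/4,17/64,273/1024 }, Right { 547/2048,137/512,69/256,35/128,9/32,5/16,3/8,1/2,1 } => simplest 1093/4096
BRRBRRRBRRRBRR: Left { 0,1/4,17/64,273/1024 }, Right { 1093/4096,547/2048,137/512,69/256,35/128,9/32,5/16,3/8,1/2,1 } => simplest 2185/8192
BRRBRRRBRRRBRRB: Left { 0,1/4,17/64,273/1024,2185/8192 }, Right { 1093/4096,547/2048,137/512,69/256,35/128,9/32,5/16,3/8,1/2,1 } => simplest 4371/16384

4371/16384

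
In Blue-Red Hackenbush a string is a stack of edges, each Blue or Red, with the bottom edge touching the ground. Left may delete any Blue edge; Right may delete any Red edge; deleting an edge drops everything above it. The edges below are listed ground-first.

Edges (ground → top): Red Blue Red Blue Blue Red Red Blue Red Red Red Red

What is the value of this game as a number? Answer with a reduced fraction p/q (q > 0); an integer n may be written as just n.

Recurse on prefixes of the 12-edge string Red Blue Red Blue Blue Red Red Blue Red Red Red Red:
1 of 12 · R · max L −∞ · min R 0 -> -1
2 of 12 · RB · max L -1 · min R 0 -> -1/2
3 of 12 · RBR · max L -1 · min R -1/2 -> -3/4
4 of 12 · RBRB · max L -3/4 · min R -1/2 -> -5/8
5 of 12 · RBRBB · max L -5/8 · min R -1/2 -> -9/16
6 of 12 · RBRBBR · max L -5/8 · min R -9/16 -> -19/32
7 of 12 · RBRBBRR · max L -5/8 · min R -19/32 -> -39/64
8 of 12 · RBRBBRRB · max L -39/64 · min R -19/32 -> -77/128
9 of 12 · RBRBBRRBR · max L -39/64 · min R -77/128 -> -155/256
10 of 12 · RBRBBRRBRR · max L -39/64 · min R -155/256 -> -311/512
11 of 12 · RBRBBRRBRRR · max L -39/64 · min R -311/512 -> -623/1024
12 of 12 · RBRBBRRBRRRR · max L -39/64 · min R -623/1024 -> -1247/2048

-1247/2048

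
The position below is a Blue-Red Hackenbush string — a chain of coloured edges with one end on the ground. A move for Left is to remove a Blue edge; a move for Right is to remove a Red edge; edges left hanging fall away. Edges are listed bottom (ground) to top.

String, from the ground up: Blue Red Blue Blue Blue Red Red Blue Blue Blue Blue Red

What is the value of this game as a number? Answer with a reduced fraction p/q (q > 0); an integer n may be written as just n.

1853/2048

1 of 12 · B · max L 0 · min R +∞ so 1
2 of 12 · BR · max L 0 · min R 1 so 1/2
3 of 12 · BRB · max L 1/2 · min R 1 so 3/4
4 of 12 · BRBB · max L 3/4 · min R 1 so 7/8
5 of 12 · BRBBB · max L 7/8 · min R 1 so 15/16
6 of 12 · BRBBBR · max L 7/8 · min R 15/16 so 29/32
7 of 12 · BRBBBRR · max L 7/8 · min R 29/32 so 57/64
8 of 12 · BRBBBRRB · max L 57/64 · min R 29/32 so 115/128
9 of 12 · BRBBBRRBB · max L 115/128 · min R 29/32 so 231/256
10 of 12 · BRBBBRRBBB · max L 231/256 · min R 29/32 so 463/512
11 of 12 · BRBBBRRBBBB · max L 463/512 · min R 29/32 so 927/1024
12 of 12 · BRBBBRRBBBBR · max L 463/512 · min R 927/1024 so 1853/2048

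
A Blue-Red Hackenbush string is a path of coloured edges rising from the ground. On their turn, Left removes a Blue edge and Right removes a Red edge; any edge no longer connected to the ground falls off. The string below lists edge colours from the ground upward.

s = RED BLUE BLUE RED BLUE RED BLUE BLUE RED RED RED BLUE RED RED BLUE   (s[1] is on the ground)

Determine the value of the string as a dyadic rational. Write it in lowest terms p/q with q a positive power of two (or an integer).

1 of 15 · R · max L −∞ · min R 0 → -1
2 of 15 · RB · max L -1 · min R 0 → -1/2
3 of 15 · RBB · max L -1/2 · min R 0 → -1/4
4 of 15 · RBBR · max L -1/2 · min R -1/4 → -3/8
5 of 15 · RBBRB · max L -3/8 · min R -1/4 → -5/16
6 of 15 · RBBRBR · max L -3/8 · min R -5/16 → -11/32
7 of 15 · RBBRBRB · max L -11/32 · min R -5/16 → -21/64
8 of 15 · RBBRBRBB · max L -21/64 · min R -5/16 → -41/128
9 of 15 · RBBRBRBBR · max L -21/64 · min R -41/128 → -83/256
10 of 15 · RBBRBRBBRR · max L -21/64 · min R -83/256 → -167/512
11 of 15 · RBBRBRBBRRR · max L -21/64 · min R -167/512 → -335/1024
12 of 15 · RBBRBRBBRRRB · max L -335/1024 · min R -167/512 → -669/2048
13 of 15 · RBBRBRBBRRRBR · max L -335/1024 · min R -669/2048 → -1339/4096
14 of 15 · RBBRBRBBRRRBRR · max L -335/1024 · min R -1339/4096 → -2679/8192
15 of 15 · RBBRBRBBRRRBRRB · max L -2679/8192 · min R -1339/4096 → -5357/16384

-5357/16384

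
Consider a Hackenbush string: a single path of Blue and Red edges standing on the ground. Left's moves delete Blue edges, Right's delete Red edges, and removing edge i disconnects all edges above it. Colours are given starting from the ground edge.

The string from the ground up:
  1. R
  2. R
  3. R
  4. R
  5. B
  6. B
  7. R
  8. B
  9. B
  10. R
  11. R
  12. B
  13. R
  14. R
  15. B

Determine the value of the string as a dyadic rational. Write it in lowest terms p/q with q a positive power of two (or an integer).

-6765/2048

Build value(s[:k]) for k = 1..15, string s = R R R R B B R B B R R B R R B.
edge 1 of 15 (R): {  | 0 } gives -1
edge 2 of 15 (R): {  | -1,0 } gives -2
edge 3 of 15 (R): {  | -2,-1,0 } gives -3
edge 4 of 15 (R): {  | -3,-2,-1,0 } gives -4
edge 5 of 15 (B): { -4 | -3,-2,-1,0 } gives -7/2
edge 6 of 15 (B): { -4,-7/2 | -3,-2,-1,0 } gives -13/4
edge 7 of 15 (R): { -4,-7/2 | -13/4,-3,-2,-1,0 } gives -27/8
edge 8 of 15 (B): { -4,-7/2,-27/8 | -13/4,-3,-2,-1,0 } gives -53/16
edge 9 of 15 (B): { -4,-7/2,-27/8,-53/16 | -13/4,-3,-2,-1,0 } gives -105/32
edge 10 of 15 (R): { -4,-7/2,-27/8,-53/16 | -105/32,-13/4,-3,-2,-1,0 } gives -211/64
edge 11 of 15 (R): { -4,-7/2,-27/8,-53/16 | -211/64,-105/32,-13/4,-3,-2,-1,0 } gives -423/128
edge 12 of 15 (B): { -4,-7/2,-27/8,-53/16,-423/128 | -211/64,-105/32,-13/4,-3,-2,-1,0 } gives -845/256
edge 13 of 15 (R): { -4,-7/2,-27/8,-53/16,-423/128 | -845/256,-211/64,-105/32,-13/4,-3,-2,-1,0 } gives -1691/512
edge 14 of 15 (R): { -4,-7/2,-27/8,-53/16,-423/128 | -1691/512,-845/256,-211/64,-105/32,-13/4,-3,-2,-1,0 } gives -3383/1024
edge 15 of 15 (B): { -4,-7/2,-27/8,-53/16,-423/128,-3383/1024 | -1691/512,-845/256,-211/64,-105/32,-13/4,-3,-2,-1,0 } gives -6765/2048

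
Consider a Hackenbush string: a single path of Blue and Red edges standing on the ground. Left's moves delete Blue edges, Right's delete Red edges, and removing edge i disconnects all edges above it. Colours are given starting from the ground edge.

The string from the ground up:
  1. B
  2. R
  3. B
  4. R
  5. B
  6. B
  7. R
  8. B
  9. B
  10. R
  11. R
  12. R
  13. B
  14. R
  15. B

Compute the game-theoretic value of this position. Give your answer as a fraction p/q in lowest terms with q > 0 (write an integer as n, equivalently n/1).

Prefix values for B R B R B B R B B R R R B R B via {L|R} + simplicity:
1 of 15 · B · max L 0 · min R +∞ => 1
2 of 15 · BR · max L 0 · min R 1 => 1/2
3 of 15 · BRB · max L 1/2 · min R 1 => 3/4
4 of 15 · BRBR · max L 1/2 · min R 3/4 => 5/8
5 of 15 · BRBRB · max L 5/8 · min R 3/4 => 11/16
6 of 15 · BRBRBB · max L 11/16 · min R 3/4 => 23/32
7 of 15 · BRBRBBR · max L 11/16 · min R 23/32 => 45/64
8 of 15 · BRBRBBRB · max L 45/64 · min R 23/32 => 91/128
9 of 15 · BRBRBBRBB · max L 91/128 · min R 23/32 => 183/256
10 of 15 · BRBRBBRBBR · max L 91/128 · min R 183/256 => 365/512
11 of 15 · BRBRBBRBBRR · max L 91/128 · min R 365/512 => 729/1024
12 of 15 · BRBRBBRBBRRR · max L 91/128 · min R 729/1024 => 1457/2048
13 of 15 · BRBRBBRBBRRRB · max L 1457/2048 · min R 729/1024 => 2915/4096
14 of 15 · BRBRBBRBBRRRBR · max L 1457/2048 · min R 2915/4096 => 5829/8192
15 of 15 · BRBRBBRBBRRRBRB · max L 5829/8192 · min R 2915/4096 => 11659/16384

11659/16384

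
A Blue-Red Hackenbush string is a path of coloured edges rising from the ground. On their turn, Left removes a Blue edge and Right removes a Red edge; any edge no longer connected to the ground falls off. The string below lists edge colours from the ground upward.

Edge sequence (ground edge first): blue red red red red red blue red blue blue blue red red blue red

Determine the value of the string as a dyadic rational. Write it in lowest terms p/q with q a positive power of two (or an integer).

741/16384

edge 1 of 15 (blue): { 0 | ∅ } -> 1
edge 2 of 15 (red): { 0 | 1 } -> 1/2
edge 3 of 15 (red): { 0 | 1/2,1 } -> 1/4
edge 4 of 15 (red): { 0 | 1/4,1/2,1 } -> 1/8
edge 5 of 15 (red): { 0 | 1/8,1/4,1/2,1 } -> 1/16
edge 6 of 15 (red): { 0 | 1/16,1/8,1/4,1/2,1 } -> 1/32
edge 7 of 15 (blue): { 0,1/32 | 1/16,1/8,1/4,1/2,1 } -> 3/64
edge 8 of 15 (red): { 0,1/32 | 3/64,1/16,1/8,1/4,1/2,1 } -> 5/128
edge 9 of 15 (blue): { 0,1/32,5/128 | 3/64,1/16,1/8,1/4,1/2,1 } -> 11/256
edge 10 of 15 (blue): { 0,1/32,5/128,11/256 | 3/64,1/16,1/8,1/4,1/2,1 } -> 23/512
edge 11 of 15 (blue): { 0,1/32,5/128,11/256,23/512 | 3/64,1/16,1/8,1/4,1/2,1 } -> 47/1024
edge 12 of 15 (red): { 0,1/32,5/128,11/256,23/512 | 47/1024,3/64,1/16,1/8,1/4,1/2,1 } -> 93/2048
edge 13 of 15 (red): { 0,1/32,5/128,11/256,23/512 | 93/2048,47/1024,3/64,1/16,1/8,1/4,1/2,1 } -> 185/4096
edge 14 of 15 (blue): { 0,1/32,5/128,11/256,23/512,185/4096 | 93/2048,47/1024,3/64,1/16,1/8,1/4,1/2,1 } -> 371/8192
edge 15 of 15 (red): { 0,1/32,5/128,11/256,23/512,185/4096 | 371/8192,93/2048,47/1024,3/64,1/16,1/8,1/4,1/2,1 } -> 741/16384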